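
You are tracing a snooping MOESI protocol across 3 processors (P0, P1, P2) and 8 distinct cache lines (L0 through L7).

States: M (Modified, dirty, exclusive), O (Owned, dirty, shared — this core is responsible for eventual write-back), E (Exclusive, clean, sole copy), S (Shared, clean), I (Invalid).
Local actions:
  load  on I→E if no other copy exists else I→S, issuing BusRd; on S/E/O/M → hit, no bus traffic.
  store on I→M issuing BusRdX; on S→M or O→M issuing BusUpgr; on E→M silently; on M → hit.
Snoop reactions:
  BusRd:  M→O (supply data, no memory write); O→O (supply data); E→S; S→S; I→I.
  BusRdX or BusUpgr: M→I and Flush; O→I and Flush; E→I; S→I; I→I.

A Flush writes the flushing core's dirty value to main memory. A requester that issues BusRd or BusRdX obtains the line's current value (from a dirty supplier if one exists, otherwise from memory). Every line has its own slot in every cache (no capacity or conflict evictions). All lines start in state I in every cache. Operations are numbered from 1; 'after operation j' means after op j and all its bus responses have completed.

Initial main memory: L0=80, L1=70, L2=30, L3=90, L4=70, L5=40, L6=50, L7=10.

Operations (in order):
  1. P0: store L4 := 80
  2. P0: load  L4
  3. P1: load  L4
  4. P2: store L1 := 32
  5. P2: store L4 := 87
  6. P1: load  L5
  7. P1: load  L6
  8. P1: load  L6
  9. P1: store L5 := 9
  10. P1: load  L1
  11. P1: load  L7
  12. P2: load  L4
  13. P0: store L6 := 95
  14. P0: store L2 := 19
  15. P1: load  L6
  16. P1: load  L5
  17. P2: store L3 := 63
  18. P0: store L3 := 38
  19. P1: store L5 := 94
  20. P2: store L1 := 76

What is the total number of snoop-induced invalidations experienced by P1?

[1] P0: store L4 := 80 | P0:M(80), P1:I, P2:I | bus: BusRdX
[2] P0: load  L4 | P0:M(80), P1:I, P2:I | bus: none
[3] P1: load  L4 | P0:O(80), P1:S(80), P2:I | bus: BusRd
[4] P2: store L1 := 32 | P0:I, P1:I, P2:M(32) | bus: BusRdX
[5] P2: store L4 := 87 | P0:I, P1:I, P2:M(87) | bus: BusRdX,Flush
[6] P1: load  L5 | P0:I, P1:E(40), P2:I | bus: BusRd
[7] P1: load  L6 | P0:I, P1:E(50), P2:I | bus: BusRd
[8] P1: load  L6 | P0:I, P1:E(50), P2:I | bus: none
[9] P1: store L5 := 9 | P0:I, P1:M(9), P2:I | bus: none
[10] P1: load  L1 | P0:I, P1:S(32), P2:O(32) | bus: BusRd
[11] P1: load  L7 | P0:I, P1:E(10), P2:I | bus: BusRd
[12] P2: load  L4 | P0:I, P1:I, P2:M(87) | bus: none
[13] P0: store L6 := 95 | P0:M(95), P1:I, P2:I | bus: BusRdX
[14] P0: store L2 := 19 | P0:M(19), P1:I, P2:I | bus: BusRdX
[15] P1: load  L6 | P0:O(95), P1:S(95), P2:I | bus: BusRd
[16] P1: load  L5 | P0:I, P1:M(9), P2:I | bus: none
[17] P2: store L3 := 63 | P0:I, P1:I, P2:M(63) | bus: BusRdX
[18] P0: store L3 := 38 | P0:M(38), P1:I, P2:I | bus: BusRdX,Flush
[19] P1: store L5 := 94 | P0:I, P1:M(94), P2:I | bus: none
[20] P2: store L1 := 76 | P0:I, P1:I, P2:M(76) | bus: BusUpgr

invalidations = 3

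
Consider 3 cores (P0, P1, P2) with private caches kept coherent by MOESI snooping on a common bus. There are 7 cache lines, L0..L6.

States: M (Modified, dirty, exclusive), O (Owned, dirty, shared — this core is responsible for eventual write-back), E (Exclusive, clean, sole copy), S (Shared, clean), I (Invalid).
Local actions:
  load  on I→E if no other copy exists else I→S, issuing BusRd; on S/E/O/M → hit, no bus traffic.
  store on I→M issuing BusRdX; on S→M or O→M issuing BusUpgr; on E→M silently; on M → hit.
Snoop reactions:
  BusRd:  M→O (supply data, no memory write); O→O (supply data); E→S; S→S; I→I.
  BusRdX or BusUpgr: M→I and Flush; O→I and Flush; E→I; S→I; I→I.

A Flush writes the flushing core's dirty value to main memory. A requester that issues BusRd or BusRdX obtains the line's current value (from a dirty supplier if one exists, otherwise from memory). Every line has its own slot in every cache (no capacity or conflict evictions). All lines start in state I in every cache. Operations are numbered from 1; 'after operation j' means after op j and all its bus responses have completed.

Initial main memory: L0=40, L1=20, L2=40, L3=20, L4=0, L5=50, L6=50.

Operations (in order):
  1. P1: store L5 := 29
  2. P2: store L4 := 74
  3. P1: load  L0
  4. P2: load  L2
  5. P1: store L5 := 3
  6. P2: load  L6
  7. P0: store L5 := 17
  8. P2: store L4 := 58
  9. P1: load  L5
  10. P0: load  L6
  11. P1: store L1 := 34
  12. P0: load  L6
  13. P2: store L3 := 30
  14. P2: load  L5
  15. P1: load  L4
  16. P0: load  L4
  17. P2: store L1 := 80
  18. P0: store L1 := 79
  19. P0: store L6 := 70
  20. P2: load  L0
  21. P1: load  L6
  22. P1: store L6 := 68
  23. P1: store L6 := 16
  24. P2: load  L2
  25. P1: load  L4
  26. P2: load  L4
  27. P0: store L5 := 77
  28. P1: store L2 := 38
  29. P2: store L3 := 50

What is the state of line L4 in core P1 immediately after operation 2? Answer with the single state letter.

[1] P1: store L5 := 29 | P0:I, P1:M(29), P2:I | bus: BusRdX
[2] P2: store L4 := 74 | P0:I, P1:I, P2:M(74) | bus: BusRdX
[3] P1: load  L0 | P0:I, P1:E(40), P2:I | bus: BusRd
[4] P2: load  L2 | P0:I, P1:I, P2:E(40) | bus: BusRd
[5] P1: store L5 := 3 | P0:I, P1:M(3), P2:I | bus: none
[6] P2: load  L6 | P0:I, P1:I, P2:E(50) | bus: BusRd
[7] P0: store L5 := 17 | P0:M(17), P1:I, P2:I | bus: BusRdX,Flush
[8] P2: store L4 := 58 | P0:I, P1:I, P2:M(58) | bus: none
[9] P1: load  L5 | P0:O(17), P1:S(17), P2:I | bus: BusRd
[10] P0: load  L6 | P0:S(50), P1:I, P2:S(50) | bus: BusRd
[11] P1: store L1 := 34 | P0:I, P1:M(34), P2:I | bus: BusRdX
[12] P0: load  L6 | P0:S(50), P1:I, P2:S(50) | bus: none
[13] P2: store L3 := 30 | P0:I, P1:I, P2:M(30) | bus: BusRdX
[14] P2: load  L5 | P0:O(17), P1:S(17), P2:S(17) | bus: BusRd
[15] P1: load  L4 | P0:I, P1:S(58), P2:O(58) | bus: BusRd
[16] P0: load  L4 | P0:S(58), P1:S(58), P2:O(58) | bus: BusRd
[17] P2: store L1 := 80 | P0:I, P1:I, P2:M(80) | bus: BusRdX,Flush
[18] P0: store L1 := 79 | P0:M(79), P1:I, P2:I | bus: BusRdX,Flush
[19] P0: store L6 := 70 | P0:M(70), P1:I, P2:I | bus: BusUpgr
[20] P2: load  L0 | P0:I, P1:S(40), P2:S(40) | bus: BusRd
[21] P1: load  L6 | P0:O(70), P1:S(70), P2:I | bus: BusRd
[22] P1: store L6 := 68 | P0:I, P1:M(68), P2:I | bus: BusUpgr,Flush
[23] P1: store L6 := 16 | P0:I, P1:M(16), P2:I | bus: none
[24] P2: load  L2 | P0:I, P1:I, P2:E(40) | bus: none
[25] P1: load  L4 | P0:S(58), P1:S(58), P2:O(58) | bus: none
[26] P2: load  L4 | P0:S(58), P1:S(58), P2:O(58) | bus: none
[27] P0: store L5 := 77 | P0:M(77), P1:I, P2:I | bus: BusUpgr
[28] P1: store L2 := 38 | P0:I, P1:M(38), P2:I | bus: BusRdX
[29] P2: store L3 := 50 | P0:I, P1:I, P2:M(50) | bus: none

state = I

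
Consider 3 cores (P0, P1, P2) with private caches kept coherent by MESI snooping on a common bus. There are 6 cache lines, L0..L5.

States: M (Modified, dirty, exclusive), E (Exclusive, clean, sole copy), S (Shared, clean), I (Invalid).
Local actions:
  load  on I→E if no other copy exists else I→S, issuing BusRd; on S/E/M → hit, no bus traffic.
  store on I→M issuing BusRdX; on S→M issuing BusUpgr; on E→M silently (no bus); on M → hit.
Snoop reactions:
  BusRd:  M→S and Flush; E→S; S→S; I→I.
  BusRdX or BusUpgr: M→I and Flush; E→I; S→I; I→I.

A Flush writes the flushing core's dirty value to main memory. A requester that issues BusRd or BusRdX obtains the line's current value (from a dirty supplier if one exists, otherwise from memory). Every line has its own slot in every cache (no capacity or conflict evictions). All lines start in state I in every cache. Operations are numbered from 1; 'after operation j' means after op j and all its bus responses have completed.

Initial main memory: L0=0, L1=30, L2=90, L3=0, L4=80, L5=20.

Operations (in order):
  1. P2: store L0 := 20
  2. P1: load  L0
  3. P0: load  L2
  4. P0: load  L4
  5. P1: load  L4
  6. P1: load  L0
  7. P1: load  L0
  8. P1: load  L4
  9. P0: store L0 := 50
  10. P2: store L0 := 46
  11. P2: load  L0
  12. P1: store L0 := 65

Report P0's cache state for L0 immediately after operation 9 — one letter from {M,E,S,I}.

state = M

1. P2: store L0 := 20  bus=[BusRdX]  L0: P0=I P1=I P2=M  mem[L0]=0
2. P1: load  L0  bus=[BusRd,Flush]  L0: P0=I P1=S P2=S  mem[L0]=20
3. P0: load  L2  bus=[BusRd]  L2: P0=E P1=I P2=I  mem[L2]=90
4. P0: load  L4  bus=[BusRd]  L4: P0=E P1=I P2=I  mem[L4]=80
5. P1: load  L4  bus=[BusRd]  L4: P0=S P1=S P2=I  mem[L4]=80
6. P1: load  L0  bus=[-]  L0: P0=I P1=S P2=S  mem[L0]=20
7. P1: load  L0  bus=[-]  L0: P0=I P1=S P2=S  mem[L0]=20
8. P1: load  L4  bus=[-]  L4: P0=S P1=S P2=I  mem[L4]=80
9. P0: store L0 := 50  bus=[BusRdX]  L0: P0=M P1=I P2=I  mem[L0]=20
10. P2: store L0 := 46  bus=[BusRdX,Flush]  L0: P0=I P1=I P2=M  mem[L0]=50
11. P2: load  L0  bus=[-]  L0: P0=I P1=I P2=M  mem[L0]=50
12. P1: store L0 := 65  bus=[BusRdX,Flush]  L0: P0=I P1=M P2=I  mem[L0]=46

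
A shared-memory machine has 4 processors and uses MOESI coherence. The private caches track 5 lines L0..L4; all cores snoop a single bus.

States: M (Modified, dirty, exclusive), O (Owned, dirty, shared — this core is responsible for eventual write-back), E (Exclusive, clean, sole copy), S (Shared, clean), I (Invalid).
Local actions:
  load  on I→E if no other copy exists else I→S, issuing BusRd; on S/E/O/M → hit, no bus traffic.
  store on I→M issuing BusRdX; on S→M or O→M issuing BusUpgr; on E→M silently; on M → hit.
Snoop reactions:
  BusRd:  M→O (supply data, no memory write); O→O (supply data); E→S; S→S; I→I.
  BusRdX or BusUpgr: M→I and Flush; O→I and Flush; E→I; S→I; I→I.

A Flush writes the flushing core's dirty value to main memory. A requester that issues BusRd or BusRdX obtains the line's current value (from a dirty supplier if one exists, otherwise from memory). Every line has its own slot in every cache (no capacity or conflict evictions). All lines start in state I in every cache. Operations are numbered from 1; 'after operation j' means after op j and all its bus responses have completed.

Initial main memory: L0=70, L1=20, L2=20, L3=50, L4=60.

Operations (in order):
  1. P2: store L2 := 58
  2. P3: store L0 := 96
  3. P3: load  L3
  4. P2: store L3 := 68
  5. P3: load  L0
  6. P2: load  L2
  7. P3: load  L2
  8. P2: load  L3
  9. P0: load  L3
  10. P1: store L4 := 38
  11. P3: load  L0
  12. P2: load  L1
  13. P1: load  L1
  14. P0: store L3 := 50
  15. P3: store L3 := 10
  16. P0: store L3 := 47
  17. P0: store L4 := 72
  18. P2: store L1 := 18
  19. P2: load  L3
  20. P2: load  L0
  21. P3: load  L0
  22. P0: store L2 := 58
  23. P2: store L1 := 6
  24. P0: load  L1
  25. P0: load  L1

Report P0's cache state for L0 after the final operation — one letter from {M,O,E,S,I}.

  op1 P2: store L2 := 58 → I/I/M/I on L2; bus BusRdX; mem=20
  op2 P3: store L0 := 96 → I/I/I/M on L0; bus BusRdX; mem=70
  op3 P3: load  L3 → I/I/I/E on L3; bus BusRd; mem=50
  op4 P2: store L3 := 68 → I/I/M/I on L3; bus BusRdX; mem=50
  op5 P3: load  L0 → I/I/I/M on L0; bus (none); mem=70
  op6 P2: load  L2 → I/I/M/I on L2; bus (none); mem=20
  op7 P3: load  L2 → I/I/O/S on L2; bus BusRd; mem=20
  op8 P2: load  L3 → I/I/M/I on L3; bus (none); mem=50
  op9 P0: load  L3 → S/I/O/I on L3; bus BusRd; mem=50
  op10 P1: store L4 := 38 → I/M/I/I on L4; bus BusRdX; mem=60
  op11 P3: load  L0 → I/I/I/M on L0; bus (none); mem=70
  op12 P2: load  L1 → I/I/E/I on L1; bus BusRd; mem=20
  op13 P1: load  L1 → I/S/S/I on L1; bus BusRd; mem=20
  op14 P0: store L3 := 50 → M/I/I/I on L3; bus BusUpgr Flush; mem=68
  op15 P3: store L3 := 10 → I/I/I/M on L3; bus BusRdX Flush; mem=50
  op16 P0: store L3 := 47 → M/I/I/I on L3; bus BusRdX Flush; mem=10
  op17 P0: store L4 := 72 → M/I/I/I on L4; bus BusRdX Flush; mem=38
  op18 P2: store L1 := 18 → I/I/M/I on L1; bus BusUpgr; mem=20
  op19 P2: load  L3 → O/I/S/I on L3; bus BusRd; mem=10
  op20 P2: load  L0 → I/I/S/O on L0; bus BusRd; mem=70
  op21 P3: load  L0 → I/I/S/O on L0; bus (none); mem=70
  op22 P0: store L2 := 58 → M/I/I/I on L2; bus BusRdX Flush; mem=58
  op23 P2: store L1 := 6 → I/I/M/I on L1; bus (none); mem=20
  op24 P0: load  L1 → S/I/O/I on L1; bus BusRd; mem=20
  op25 P0: load  L1 → S/I/O/I on L1; bus (none); mem=20

state = I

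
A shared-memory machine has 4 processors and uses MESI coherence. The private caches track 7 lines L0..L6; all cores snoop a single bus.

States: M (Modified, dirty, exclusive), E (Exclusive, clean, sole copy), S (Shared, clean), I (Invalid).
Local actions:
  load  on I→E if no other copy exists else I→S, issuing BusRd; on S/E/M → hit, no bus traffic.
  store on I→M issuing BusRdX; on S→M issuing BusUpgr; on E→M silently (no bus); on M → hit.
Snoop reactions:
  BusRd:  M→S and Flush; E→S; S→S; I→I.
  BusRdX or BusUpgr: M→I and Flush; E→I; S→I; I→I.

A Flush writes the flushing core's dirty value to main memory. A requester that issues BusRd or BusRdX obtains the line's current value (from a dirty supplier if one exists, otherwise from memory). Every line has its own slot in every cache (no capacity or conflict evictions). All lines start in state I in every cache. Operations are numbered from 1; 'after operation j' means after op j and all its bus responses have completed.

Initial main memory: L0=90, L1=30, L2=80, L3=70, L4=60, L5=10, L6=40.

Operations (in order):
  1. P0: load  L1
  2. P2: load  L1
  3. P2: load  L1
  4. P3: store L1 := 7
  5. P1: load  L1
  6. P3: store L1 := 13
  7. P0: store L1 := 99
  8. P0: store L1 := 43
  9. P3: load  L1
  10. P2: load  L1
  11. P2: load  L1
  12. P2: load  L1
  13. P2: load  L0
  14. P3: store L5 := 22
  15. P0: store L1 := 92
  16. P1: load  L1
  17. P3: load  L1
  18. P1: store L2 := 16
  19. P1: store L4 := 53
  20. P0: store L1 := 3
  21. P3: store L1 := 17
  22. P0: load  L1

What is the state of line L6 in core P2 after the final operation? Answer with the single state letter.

state = I

  op1 P0: load  L1 → E/I/I/I on L1; bus BusRd; mem=30
  op2 P2: load  L1 → S/I/S/I on L1; bus BusRd; mem=30
  op3 P2: load  L1 → S/I/S/I on L1; bus (none); mem=30
  op4 P3: store L1 := 7 → I/I/I/M on L1; bus BusRdX; mem=30
  op5 P1: load  L1 → I/S/I/S on L1; bus BusRd Flush; mem=7
  op6 P3: store L1 := 13 → I/I/I/M on L1; bus BusUpgr; mem=7
  op7 P0: store L1 := 99 → M/I/I/I on L1; bus BusRdX Flush; mem=13
  op8 P0: store L1 := 43 → M/I/I/I on L1; bus (none); mem=13
  op9 P3: load  L1 → S/I/I/S on L1; bus BusRd Flush; mem=43
  op10 P2: load  L1 → S/I/S/S on L1; bus BusRd; mem=43
  op11 P2: load  L1 → S/I/S/S on L1; bus (none); mem=43
  op12 P2: load  L1 → S/I/S/S on L1; bus (none); mem=43
  op13 P2: load  L0 → I/I/E/I on L0; bus BusRd; mem=90
  op14 P3: store L5 := 22 → I/I/I/M on L5; bus BusRdX; mem=10
  op15 P0: store L1 := 92 → M/I/I/I on L1; bus BusUpgr; mem=43
  op16 P1: load  L1 → S/S/I/I on L1; bus BusRd Flush; mem=92
  op17 P3: load  L1 → S/S/I/S on L1; bus BusRd; mem=92
  op18 P1: store L2 := 16 → I/M/I/I on L2; bus BusRdX; mem=80
  op19 P1: store L4 := 53 → I/M/I/I on L4; bus BusRdX; mem=60
  op20 P0: store L1 := 3 → M/I/I/I on L1; bus BusUpgr; mem=92
  op21 P3: store L1 := 17 → I/I/I/M on L1; bus BusRdX Flush; mem=3
  op22 P0: load  L1 → S/I/I/S on L1; bus BusRd Flush; mem=17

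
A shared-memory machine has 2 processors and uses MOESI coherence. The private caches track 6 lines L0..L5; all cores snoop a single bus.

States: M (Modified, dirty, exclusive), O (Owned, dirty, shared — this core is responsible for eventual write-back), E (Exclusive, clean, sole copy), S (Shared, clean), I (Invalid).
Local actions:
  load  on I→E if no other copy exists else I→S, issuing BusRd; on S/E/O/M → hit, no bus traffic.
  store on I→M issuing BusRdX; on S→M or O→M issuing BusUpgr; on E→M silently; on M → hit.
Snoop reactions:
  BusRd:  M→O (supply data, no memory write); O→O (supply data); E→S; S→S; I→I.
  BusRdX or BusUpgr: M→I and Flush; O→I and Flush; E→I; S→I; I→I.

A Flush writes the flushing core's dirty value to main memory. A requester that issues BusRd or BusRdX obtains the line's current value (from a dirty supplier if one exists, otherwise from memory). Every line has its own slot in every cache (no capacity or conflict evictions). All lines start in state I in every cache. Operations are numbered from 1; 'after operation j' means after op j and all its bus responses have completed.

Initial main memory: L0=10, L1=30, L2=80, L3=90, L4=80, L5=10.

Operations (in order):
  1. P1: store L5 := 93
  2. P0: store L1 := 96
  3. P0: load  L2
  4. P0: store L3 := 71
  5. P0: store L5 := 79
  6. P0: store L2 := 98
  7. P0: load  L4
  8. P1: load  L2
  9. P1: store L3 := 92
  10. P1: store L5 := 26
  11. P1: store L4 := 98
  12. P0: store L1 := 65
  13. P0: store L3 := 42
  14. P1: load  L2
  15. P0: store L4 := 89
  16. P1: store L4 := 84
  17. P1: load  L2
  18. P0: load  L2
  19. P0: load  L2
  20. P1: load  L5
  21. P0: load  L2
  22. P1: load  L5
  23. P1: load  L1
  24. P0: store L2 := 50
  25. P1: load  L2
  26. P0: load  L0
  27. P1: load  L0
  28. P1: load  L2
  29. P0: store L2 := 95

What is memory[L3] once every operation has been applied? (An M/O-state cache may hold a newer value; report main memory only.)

memory[L3] = 92

step 1: P1: store L5 := 93  ⟶  IM  (L5)  txn=BusRdX  M[L5]=10
step 2: P0: store L1 := 96  ⟶  MI  (L1)  txn=BusRdX  M[L1]=30
step 3: P0: load  L2  ⟶  EI  (L2)  txn=BusRd  M[L2]=80
step 4: P0: store L3 := 71  ⟶  MI  (L3)  txn=BusRdX  M[L3]=90
step 5: P0: store L5 := 79  ⟶  MI  (L5)  txn=BusRdX+Flush  M[L5]=93
step 6: P0: store L2 := 98  ⟶  MI  (L2)  txn=∅  M[L2]=80
step 7: P0: load  L4  ⟶  EI  (L4)  txn=BusRd  M[L4]=80
step 8: P1: load  L2  ⟶  OS  (L2)  txn=BusRd  M[L2]=80
step 9: P1: store L3 := 92  ⟶  IM  (L3)  txn=BusRdX+Flush  M[L3]=71
step 10: P1: store L5 := 26  ⟶  IM  (L5)  txn=BusRdX+Flush  M[L5]=79
step 11: P1: store L4 := 98  ⟶  IM  (L4)  txn=BusRdX  M[L4]=80
step 12: P0: store L1 := 65  ⟶  MI  (L1)  txn=∅  M[L1]=30
step 13: P0: store L3 := 42  ⟶  MI  (L3)  txn=BusRdX+Flush  M[L3]=92
step 14: P1: load  L2  ⟶  OS  (L2)  txn=∅  M[L2]=80
step 15: P0: store L4 := 89  ⟶  MI  (L4)  txn=BusRdX+Flush  M[L4]=98
step 16: P1: store L4 := 84  ⟶  IM  (L4)  txn=BusRdX+Flush  M[L4]=89
step 17: P1: load  L2  ⟶  OS  (L2)  txn=∅  M[L2]=80
step 18: P0: load  L2  ⟶  OS  (L2)  txn=∅  M[L2]=80
step 19: P0: load  L2  ⟶  OS  (L2)  txn=∅  M[L2]=80
step 20: P1: load  L5  ⟶  IM  (L5)  txn=∅  M[L5]=79
step 21: P0: load  L2  ⟶  OS  (L2)  txn=∅  M[L2]=80
step 22: P1: load  L5  ⟶  IM  (L5)  txn=∅  M[L5]=79
step 23: P1: load  L1  ⟶  OS  (L1)  txn=BusRd  M[L1]=30
step 24: P0: store L2 := 50  ⟶  MI  (L2)  txn=BusUpgr  M[L2]=80
step 25: P1: load  L2  ⟶  OS  (L2)  txn=BusRd  M[L2]=80
step 26: P0: load  L0  ⟶  EI  (L0)  txn=BusRd  M[L0]=10
step 27: P1: load  L0  ⟶  SS  (L0)  txn=BusRd  M[L0]=10
step 28: P1: load  L2  ⟶  OS  (L2)  txn=∅  M[L2]=80
step 29: P0: store L2 := 95  ⟶  MI  (L2)  txn=BusUpgr  M[L2]=80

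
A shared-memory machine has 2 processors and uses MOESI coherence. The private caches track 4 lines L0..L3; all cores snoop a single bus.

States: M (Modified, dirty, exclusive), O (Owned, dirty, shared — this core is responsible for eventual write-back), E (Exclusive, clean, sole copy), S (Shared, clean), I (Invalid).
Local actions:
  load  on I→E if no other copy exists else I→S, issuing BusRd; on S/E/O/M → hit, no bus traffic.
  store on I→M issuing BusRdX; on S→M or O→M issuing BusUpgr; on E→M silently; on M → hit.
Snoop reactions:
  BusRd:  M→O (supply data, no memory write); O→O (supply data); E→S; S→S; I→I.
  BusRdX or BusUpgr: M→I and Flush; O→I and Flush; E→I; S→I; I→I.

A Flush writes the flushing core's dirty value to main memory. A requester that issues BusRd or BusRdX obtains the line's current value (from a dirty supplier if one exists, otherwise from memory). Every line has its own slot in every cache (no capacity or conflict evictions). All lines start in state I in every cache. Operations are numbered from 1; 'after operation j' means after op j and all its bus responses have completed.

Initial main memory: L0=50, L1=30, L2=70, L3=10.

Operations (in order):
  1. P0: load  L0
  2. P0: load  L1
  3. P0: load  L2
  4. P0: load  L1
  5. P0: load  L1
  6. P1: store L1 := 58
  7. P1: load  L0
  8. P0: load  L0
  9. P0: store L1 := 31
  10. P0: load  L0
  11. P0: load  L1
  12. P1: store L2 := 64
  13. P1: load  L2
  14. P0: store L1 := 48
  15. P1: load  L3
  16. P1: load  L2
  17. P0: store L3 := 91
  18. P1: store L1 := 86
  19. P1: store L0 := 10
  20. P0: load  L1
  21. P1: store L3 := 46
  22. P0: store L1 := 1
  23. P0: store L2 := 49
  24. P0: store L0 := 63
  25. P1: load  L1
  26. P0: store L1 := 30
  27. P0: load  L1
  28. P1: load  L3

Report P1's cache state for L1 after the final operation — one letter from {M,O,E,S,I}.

  op1 P0: load  L0 → E/I on L0; bus BusRd; mem=50
  op2 P0: load  L1 → E/I on L1; bus BusRd; mem=30
  op3 P0: load  L2 → E/I on L2; bus BusRd; mem=70
  op4 P0: load  L1 → E/I on L1; bus (none); mem=30
  op5 P0: load  L1 → E/I on L1; bus (none); mem=30
  op6 P1: store L1 := 58 → I/M on L1; bus BusRdX; mem=30
  op7 P1: load  L0 → S/S on L0; bus BusRd; mem=50
  op8 P0: load  L0 → S/S on L0; bus (none); mem=50
  op9 P0: store L1 := 31 → M/I on L1; bus BusRdX Flush; mem=58
  op10 P0: load  L0 → S/S on L0; bus (none); mem=50
  op11 P0: load  L1 → M/I on L1; bus (none); mem=58
  op12 P1: store L2 := 64 → I/M on L2; bus BusRdX; mem=70
  op13 P1: load  L2 → I/M on L2; bus (none); mem=70
  op14 P0: store L1 := 48 → M/I on L1; bus (none); mem=58
  op15 P1: load  L3 → I/E on L3; bus BusRd; mem=10
  op16 P1: load  L2 → I/M on L2; bus (none); mem=70
  op17 P0: store L3 := 91 → M/I on L3; bus BusRdX; mem=10
  op18 P1: store L1 := 86 → I/M on L1; bus BusRdX Flush; mem=48
  op19 P1: store L0 := 10 → I/M on L0; bus BusUpgr; mem=50
  op20 P0: load  L1 → S/O on L1; bus BusRd; mem=48
  op21 P1: store L3 := 46 → I/M on L3; bus BusRdX Flush; mem=91
  op22 P0: store L1 := 1 → M/I on L1; bus BusUpgr Flush; mem=86
  op23 P0: store L2 := 49 → M/I on L2; bus BusRdX Flush; mem=64
  op24 P0: store L0 := 63 → M/I on L0; bus BusRdX Flush; mem=10
  op25 P1: load  L1 → O/S on L1; bus BusRd; mem=86
  op26 P0: store L1 := 30 → M/I on L1; bus BusUpgr; mem=86
  op27 P0: load  L1 → M/I on L1; bus (none); mem=86
  op28 P1: load  L3 → I/M on L3; bus (none); mem=91

state = I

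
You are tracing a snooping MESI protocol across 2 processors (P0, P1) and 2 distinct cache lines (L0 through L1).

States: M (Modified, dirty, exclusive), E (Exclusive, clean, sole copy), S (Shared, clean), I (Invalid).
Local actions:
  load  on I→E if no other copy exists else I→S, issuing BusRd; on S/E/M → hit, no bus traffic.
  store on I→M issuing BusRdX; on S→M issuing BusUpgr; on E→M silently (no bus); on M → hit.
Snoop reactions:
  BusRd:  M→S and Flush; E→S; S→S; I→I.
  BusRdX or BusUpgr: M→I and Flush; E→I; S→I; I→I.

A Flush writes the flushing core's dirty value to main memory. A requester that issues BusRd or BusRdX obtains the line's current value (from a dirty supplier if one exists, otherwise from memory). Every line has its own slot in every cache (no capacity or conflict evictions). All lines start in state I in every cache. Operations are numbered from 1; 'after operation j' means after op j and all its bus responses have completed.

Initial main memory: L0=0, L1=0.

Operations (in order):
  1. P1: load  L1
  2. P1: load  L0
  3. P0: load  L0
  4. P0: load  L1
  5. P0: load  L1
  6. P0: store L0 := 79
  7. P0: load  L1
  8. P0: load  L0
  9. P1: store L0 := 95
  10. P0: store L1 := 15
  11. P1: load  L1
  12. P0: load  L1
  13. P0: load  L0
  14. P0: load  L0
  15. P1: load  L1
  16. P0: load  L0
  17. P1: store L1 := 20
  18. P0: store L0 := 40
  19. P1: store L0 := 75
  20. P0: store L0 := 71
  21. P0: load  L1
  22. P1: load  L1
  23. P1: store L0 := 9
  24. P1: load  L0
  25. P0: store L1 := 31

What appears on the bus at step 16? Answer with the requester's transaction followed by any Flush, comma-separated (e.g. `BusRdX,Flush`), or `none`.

step 1: P1: load  L1  ⟶  IE  (L1)  txn=BusRd  M[L1]=0
step 2: P1: load  L0  ⟶  IE  (L0)  txn=BusRd  M[L0]=0
step 3: P0: load  L0  ⟶  SS  (L0)  txn=BusRd  M[L0]=0
step 4: P0: load  L1  ⟶  SS  (L1)  txn=BusRd  M[L1]=0
step 5: P0: load  L1  ⟶  SS  (L1)  txn=∅  M[L1]=0
step 6: P0: store L0 := 79  ⟶  MI  (L0)  txn=BusUpgr  M[L0]=0
step 7: P0: load  L1  ⟶  SS  (L1)  txn=∅  M[L1]=0
step 8: P0: load  L0  ⟶  MI  (L0)  txn=∅  M[L0]=0
step 9: P1: store L0 := 95  ⟶  IM  (L0)  txn=BusRdX+Flush  M[L0]=79
step 10: P0: store L1 := 15  ⟶  MI  (L1)  txn=BusUpgr  M[L1]=0
step 11: P1: load  L1  ⟶  SS  (L1)  txn=BusRd+Flush  M[L1]=15
step 12: P0: load  L1  ⟶  SS  (L1)  txn=∅  M[L1]=15
step 13: P0: load  L0  ⟶  SS  (L0)  txn=BusRd+Flush  M[L0]=95
step 14: P0: load  L0  ⟶  SS  (L0)  txn=∅  M[L0]=95
step 15: P1: load  L1  ⟶  SS  (L1)  txn=∅  M[L1]=15
step 16: P0: load  L0  ⟶  SS  (L0)  txn=∅  M[L0]=95
step 17: P1: store L1 := 20  ⟶  IM  (L1)  txn=BusUpgr  M[L1]=15
step 18: P0: store L0 := 40  ⟶  MI  (L0)  txn=BusUpgr  M[L0]=95
step 19: P1: store L0 := 75  ⟶  IM  (L0)  txn=BusRdX+Flush  M[L0]=40
step 20: P0: store L0 := 71  ⟶  MI  (L0)  txn=BusRdX+Flush  M[L0]=75
step 21: P0: load  L1  ⟶  SS  (L1)  txn=BusRd+Flush  M[L1]=20
step 22: P1: load  L1  ⟶  SS  (L1)  txn=∅  M[L1]=20
step 23: P1: store L0 := 9  ⟶  IM  (L0)  txn=BusRdX+Flush  M[L0]=71
step 24: P1: load  L0  ⟶  IM  (L0)  txn=∅  M[L0]=71
step 25: P0: store L1 := 31  ⟶  MI  (L1)  txn=BusUpgr  M[L1]=20

bus = none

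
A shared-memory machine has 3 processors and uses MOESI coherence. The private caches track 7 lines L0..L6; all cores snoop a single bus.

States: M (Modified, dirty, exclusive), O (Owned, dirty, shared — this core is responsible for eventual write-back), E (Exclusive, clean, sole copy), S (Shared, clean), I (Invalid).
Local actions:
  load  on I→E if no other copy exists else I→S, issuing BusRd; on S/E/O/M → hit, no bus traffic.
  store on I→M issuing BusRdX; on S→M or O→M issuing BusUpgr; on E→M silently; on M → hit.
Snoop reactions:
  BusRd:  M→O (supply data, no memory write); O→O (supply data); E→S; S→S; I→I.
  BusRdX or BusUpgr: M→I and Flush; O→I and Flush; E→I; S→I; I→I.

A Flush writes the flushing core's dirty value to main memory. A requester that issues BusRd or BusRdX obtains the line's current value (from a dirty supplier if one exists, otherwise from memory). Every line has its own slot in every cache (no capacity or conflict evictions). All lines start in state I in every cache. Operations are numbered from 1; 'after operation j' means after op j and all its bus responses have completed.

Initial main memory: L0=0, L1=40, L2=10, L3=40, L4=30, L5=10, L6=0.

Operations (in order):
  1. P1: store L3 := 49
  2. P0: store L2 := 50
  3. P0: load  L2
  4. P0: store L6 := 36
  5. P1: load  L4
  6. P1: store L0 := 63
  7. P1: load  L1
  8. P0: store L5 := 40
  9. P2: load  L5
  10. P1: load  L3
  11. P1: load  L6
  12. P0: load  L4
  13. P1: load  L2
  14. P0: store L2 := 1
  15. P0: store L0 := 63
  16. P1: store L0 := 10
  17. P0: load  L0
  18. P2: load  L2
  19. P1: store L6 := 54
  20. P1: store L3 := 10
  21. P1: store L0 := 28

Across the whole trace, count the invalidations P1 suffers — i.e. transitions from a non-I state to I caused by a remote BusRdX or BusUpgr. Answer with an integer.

invalidations = 2

1. P1: store L3 := 49  bus=[BusRdX]  L3: P0=I P1=M P2=I  mem[L3]=40
2. P0: store L2 := 50  bus=[BusRdX]  L2: P0=M P1=I P2=I  mem[L2]=10
3. P0: load  L2  bus=[-]  L2: P0=M P1=I P2=I  mem[L2]=10
4. P0: store L6 := 36  bus=[BusRdX]  L6: P0=M P1=I P2=I  mem[L6]=0
5. P1: load  L4  bus=[BusRd]  L4: P0=I P1=E P2=I  mem[L4]=30
6. P1: store L0 := 63  bus=[BusRdX]  L0: P0=I P1=M P2=I  mem[L0]=0
7. P1: load  L1  bus=[BusRd]  L1: P0=I P1=E P2=I  mem[L1]=40
8. P0: store L5 := 40  bus=[BusRdX]  L5: P0=M P1=I P2=I  mem[L5]=10
9. P2: load  L5  bus=[BusRd]  L5: P0=O P1=I P2=S  mem[L5]=10
10. P1: load  L3  bus=[-]  L3: P0=I P1=M P2=I  mem[L3]=40
11. P1: load  L6  bus=[BusRd]  L6: P0=O P1=S P2=I  mem[L6]=0
12. P0: load  L4  bus=[BusRd]  L4: P0=S P1=S P2=I  mem[L4]=30
13. P1: load  L2  bus=[BusRd]  L2: P0=O P1=S P2=I  mem[L2]=10
14. P0: store L2 := 1  bus=[BusUpgr]  L2: P0=M P1=I P2=I  mem[L2]=10
15. P0: store L0 := 63  bus=[BusRdX,Flush]  L0: P0=M P1=I P2=I  mem[L0]=63
16. P1: store L0 := 10  bus=[BusRdX,Flush]  L0: P0=I P1=M P2=I  mem[L0]=63
17. P0: load  L0  bus=[BusRd]  L0: P0=S P1=O P2=I  mem[L0]=63
18. P2: load  L2  bus=[BusRd]  L2: P0=O P1=I P2=S  mem[L2]=10
19. P1: store L6 := 54  bus=[BusUpgr,Flush]  L6: P0=I P1=M P2=I  mem[L6]=36
20. P1: store L3 := 10  bus=[-]  L3: P0=I P1=M P2=I  mem[L3]=40
21. P1: store L0 := 28  bus=[BusUpgr]  L0: P0=I P1=M P2=I  mem[L0]=63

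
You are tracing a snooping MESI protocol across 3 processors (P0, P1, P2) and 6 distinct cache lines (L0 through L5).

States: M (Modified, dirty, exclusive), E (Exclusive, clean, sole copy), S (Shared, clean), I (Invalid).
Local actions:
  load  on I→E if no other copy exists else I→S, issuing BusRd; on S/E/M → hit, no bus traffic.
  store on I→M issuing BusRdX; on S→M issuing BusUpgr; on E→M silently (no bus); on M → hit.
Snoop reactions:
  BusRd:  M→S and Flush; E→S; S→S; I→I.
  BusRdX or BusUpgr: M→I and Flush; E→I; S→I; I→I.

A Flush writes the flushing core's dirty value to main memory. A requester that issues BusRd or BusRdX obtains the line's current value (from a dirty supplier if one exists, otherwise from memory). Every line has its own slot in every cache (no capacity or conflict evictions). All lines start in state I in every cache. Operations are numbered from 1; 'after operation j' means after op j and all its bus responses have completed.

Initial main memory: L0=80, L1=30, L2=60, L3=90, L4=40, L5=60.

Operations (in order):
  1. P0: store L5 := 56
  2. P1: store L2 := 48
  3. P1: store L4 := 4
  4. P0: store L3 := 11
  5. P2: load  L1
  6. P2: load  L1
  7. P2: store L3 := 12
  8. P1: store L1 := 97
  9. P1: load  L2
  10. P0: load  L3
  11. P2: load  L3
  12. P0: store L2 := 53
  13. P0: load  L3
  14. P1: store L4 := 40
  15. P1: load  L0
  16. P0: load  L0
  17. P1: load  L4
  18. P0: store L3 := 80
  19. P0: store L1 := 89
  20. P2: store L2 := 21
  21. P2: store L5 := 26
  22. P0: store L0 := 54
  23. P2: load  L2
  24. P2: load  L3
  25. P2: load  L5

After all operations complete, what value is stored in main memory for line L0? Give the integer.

[1] P0: store L5 := 56 | P0:M(56), P1:I, P2:I | bus: BusRdX
[2] P1: store L2 := 48 | P0:I, P1:M(48), P2:I | bus: BusRdX
[3] P1: store L4 := 4 | P0:I, P1:M(4), P2:I | bus: BusRdX
[4] P0: store L3 := 11 | P0:M(11), P1:I, P2:I | bus: BusRdX
[5] P2: load  L1 | P0:I, P1:I, P2:E(30) | bus: BusRd
[6] P2: load  L1 | P0:I, P1:I, P2:E(30) | bus: none
[7] P2: store L3 := 12 | P0:I, P1:I, P2:M(12) | bus: BusRdX,Flush
[8] P1: store L1 := 97 | P0:I, P1:M(97), P2:I | bus: BusRdX
[9] P1: load  L2 | P0:I, P1:M(48), P2:I | bus: none
[10] P0: load  L3 | P0:S(12), P1:I, P2:S(12) | bus: BusRd,Flush
[11] P2: load  L3 | P0:S(12), P1:I, P2:S(12) | bus: none
[12] P0: store L2 := 53 | P0:M(53), P1:I, P2:I | bus: BusRdX,Flush
[13] P0: load  L3 | P0:S(12), P1:I, P2:S(12) | bus: none
[14] P1: store L4 := 40 | P0:I, P1:M(40), P2:I | bus: none
[15] P1: load  L0 | P0:I, P1:E(80), P2:I | bus: BusRd
[16] P0: load  L0 | P0:S(80), P1:S(80), P2:I | bus: BusRd
[17] P1: load  L4 | P0:I, P1:M(40), P2:I | bus: none
[18] P0: store L3 := 80 | P0:M(80), P1:I, P2:I | bus: BusUpgr
[19] P0: store L1 := 89 | P0:M(89), P1:I, P2:I | bus: BusRdX,Flush
[20] P2: store L2 := 21 | P0:I, P1:I, P2:M(21) | bus: BusRdX,Flush
[21] P2: store L5 := 26 | P0:I, P1:I, P2:M(26) | bus: BusRdX,Flush
[22] P0: store L0 := 54 | P0:M(54), P1:I, P2:I | bus: BusUpgr
[23] P2: load  L2 | P0:I, P1:I, P2:M(21) | bus: none
[24] P2: load  L3 | P0:S(80), P1:I, P2:S(80) | bus: BusRd,Flush
[25] P2: load  L5 | P0:I, P1:I, P2:M(26) | bus: none

memory[L0] = 80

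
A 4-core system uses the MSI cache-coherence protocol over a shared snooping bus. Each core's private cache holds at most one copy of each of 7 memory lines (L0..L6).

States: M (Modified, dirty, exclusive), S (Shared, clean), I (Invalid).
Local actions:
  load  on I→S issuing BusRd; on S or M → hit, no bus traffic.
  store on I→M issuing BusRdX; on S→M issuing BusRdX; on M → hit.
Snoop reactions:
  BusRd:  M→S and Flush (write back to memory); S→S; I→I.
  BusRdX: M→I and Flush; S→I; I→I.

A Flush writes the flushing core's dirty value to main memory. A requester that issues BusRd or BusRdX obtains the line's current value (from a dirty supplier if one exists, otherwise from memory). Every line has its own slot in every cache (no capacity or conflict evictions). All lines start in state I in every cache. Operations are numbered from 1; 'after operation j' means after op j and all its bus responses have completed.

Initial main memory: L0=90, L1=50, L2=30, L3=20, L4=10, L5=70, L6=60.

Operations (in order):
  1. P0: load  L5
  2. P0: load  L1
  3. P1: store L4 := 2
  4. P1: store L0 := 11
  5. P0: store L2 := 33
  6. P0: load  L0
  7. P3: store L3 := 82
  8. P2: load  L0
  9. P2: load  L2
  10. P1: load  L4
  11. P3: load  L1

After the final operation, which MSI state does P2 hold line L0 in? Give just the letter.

state = S

step 1: P0: load  L5  ⟶  SIII  (L5)  txn=BusRd  M[L5]=70
step 2: P0: load  L1  ⟶  SIII  (L1)  txn=BusRd  M[L1]=50
step 3: P1: store L4 := 2  ⟶  IMII  (L4)  txn=BusRdX  M[L4]=10
step 4: P1: store L0 := 11  ⟶  IMII  (L0)  txn=BusRdX  M[L0]=90
step 5: P0: store L2 := 33  ⟶  MIII  (L2)  txn=BusRdX  M[L2]=30
step 6: P0: load  L0  ⟶  SSII  (L0)  txn=BusRd+Flush  M[L0]=11
step 7: P3: store L3 := 82  ⟶  IIIM  (L3)  txn=BusRdX  M[L3]=20
step 8: P2: load  L0  ⟶  SSSI  (L0)  txn=BusRd  M[L0]=11
step 9: P2: load  L2  ⟶  SISI  (L2)  txn=BusRd+Flush  M[L2]=33
step 10: P1: load  L4  ⟶  IMII  (L4)  txn=∅  M[L4]=10
step 11: P3: load  L1  ⟶  SIIS  (L1)  txn=BusRd  M[L1]=50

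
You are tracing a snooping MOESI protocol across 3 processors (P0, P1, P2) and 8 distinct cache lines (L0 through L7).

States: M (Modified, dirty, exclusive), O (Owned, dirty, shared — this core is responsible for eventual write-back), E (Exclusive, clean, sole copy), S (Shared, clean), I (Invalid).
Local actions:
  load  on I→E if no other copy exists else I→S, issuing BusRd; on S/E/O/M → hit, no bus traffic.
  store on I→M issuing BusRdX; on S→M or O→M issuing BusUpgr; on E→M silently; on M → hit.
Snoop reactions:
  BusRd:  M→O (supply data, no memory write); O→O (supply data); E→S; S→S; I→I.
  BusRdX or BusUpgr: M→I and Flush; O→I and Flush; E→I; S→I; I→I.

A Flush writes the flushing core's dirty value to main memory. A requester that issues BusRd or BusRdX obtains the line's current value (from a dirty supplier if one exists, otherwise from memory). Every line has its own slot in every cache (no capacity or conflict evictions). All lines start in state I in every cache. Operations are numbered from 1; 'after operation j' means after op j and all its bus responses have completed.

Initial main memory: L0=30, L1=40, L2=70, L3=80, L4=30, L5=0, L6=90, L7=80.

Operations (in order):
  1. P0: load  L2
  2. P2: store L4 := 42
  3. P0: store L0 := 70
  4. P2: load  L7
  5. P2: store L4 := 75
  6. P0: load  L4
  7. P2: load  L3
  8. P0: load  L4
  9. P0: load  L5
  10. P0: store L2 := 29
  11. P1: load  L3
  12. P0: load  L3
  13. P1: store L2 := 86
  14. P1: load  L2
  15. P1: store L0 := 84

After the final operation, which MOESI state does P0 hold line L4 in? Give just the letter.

state = S

step 1: P0: load  L2  ⟶  EII  (L2)  txn=BusRd  M[L2]=70
step 2: P2: store L4 := 42  ⟶  IIM  (L4)  txn=BusRdX  M[L4]=30
step 3: P0: store L0 := 70  ⟶  MII  (L0)  txn=BusRdX  M[L0]=30
step 4: P2: load  L7  ⟶  IIE  (L7)  txn=BusRd  M[L7]=80
step 5: P2: store L4 := 75  ⟶  IIM  (L4)  txn=∅  M[L4]=30
step 6: P0: load  L4  ⟶  SIO  (L4)  txn=BusRd  M[L4]=30
step 7: P2: load  L3  ⟶  IIE  (L3)  txn=BusRd  M[L3]=80
step 8: P0: load  L4  ⟶  SIO  (L4)  txn=∅  M[L4]=30
step 9: P0: load  L5  ⟶  EII  (L5)  txn=BusRd  M[L5]=0
step 10: P0: store L2 := 29  ⟶  MII  (L2)  txn=∅  M[L2]=70
step 11: P1: load  L3  ⟶  ISS  (L3)  txn=BusRd  M[L3]=80
step 12: P0: load  L3  ⟶  SSS  (L3)  txn=BusRd  M[L3]=80
step 13: P1: store L2 := 86  ⟶  IMI  (L2)  txn=BusRdX+Flush  M[L2]=29
step 14: P1: load  L2  ⟶  IMI  (L2)  txn=∅  M[L2]=29
step 15: P1: store L0 := 84  ⟶  IMI  (L0)  txn=BusRdX+Flush  M[L0]=70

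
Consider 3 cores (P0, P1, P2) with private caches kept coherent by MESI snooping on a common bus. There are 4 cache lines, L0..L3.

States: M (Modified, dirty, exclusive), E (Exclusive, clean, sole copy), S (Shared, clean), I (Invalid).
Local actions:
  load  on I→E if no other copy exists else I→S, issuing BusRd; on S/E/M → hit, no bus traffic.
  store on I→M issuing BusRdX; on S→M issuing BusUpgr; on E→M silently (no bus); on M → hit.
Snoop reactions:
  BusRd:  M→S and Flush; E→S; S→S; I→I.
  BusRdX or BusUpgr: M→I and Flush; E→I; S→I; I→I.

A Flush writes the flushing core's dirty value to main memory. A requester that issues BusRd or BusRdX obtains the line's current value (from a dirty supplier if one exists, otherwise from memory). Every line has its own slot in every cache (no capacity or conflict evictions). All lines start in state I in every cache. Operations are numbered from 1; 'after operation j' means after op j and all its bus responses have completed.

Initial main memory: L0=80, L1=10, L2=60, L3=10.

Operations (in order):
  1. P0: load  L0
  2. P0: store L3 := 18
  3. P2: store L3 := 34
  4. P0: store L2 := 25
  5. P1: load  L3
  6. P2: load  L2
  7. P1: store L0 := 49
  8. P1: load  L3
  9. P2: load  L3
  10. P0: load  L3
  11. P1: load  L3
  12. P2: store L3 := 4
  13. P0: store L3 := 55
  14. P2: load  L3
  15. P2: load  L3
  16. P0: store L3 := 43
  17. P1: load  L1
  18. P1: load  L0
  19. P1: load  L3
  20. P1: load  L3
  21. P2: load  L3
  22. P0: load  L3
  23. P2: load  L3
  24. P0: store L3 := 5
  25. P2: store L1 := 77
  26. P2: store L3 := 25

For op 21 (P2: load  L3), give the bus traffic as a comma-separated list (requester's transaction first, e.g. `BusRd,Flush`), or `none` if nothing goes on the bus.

  op1 P0: load  L0 → E/I/I on L0; bus BusRd; mem=80
  op2 P0: store L3 := 18 → M/I/I on L3; bus BusRdX; mem=10
  op3 P2: store L3 := 34 → I/I/M on L3; bus BusRdX Flush; mem=18
  op4 P0: store L2 := 25 → M/I/I on L2; bus BusRdX; mem=60
  op5 P1: load  L3 → I/S/S on L3; bus BusRd Flush; mem=34
  op6 P2: load  L2 → S/I/S on L2; bus BusRd Flush; mem=25
  op7 P1: store L0 := 49 → I/M/I on L0; bus BusRdX; mem=80
  op8 P1: load  L3 → I/S/S on L3; bus (none); mem=34
  op9 P2: load  L3 → I/S/S on L3; bus (none); mem=34
  op10 P0: load  L3 → S/S/S on L3; bus BusRd; mem=34
  op11 P1: load  L3 → S/S/S on L3; bus (none); mem=34
  op12 P2: store L3 := 4 → I/I/M on L3; bus BusUpgr; mem=34
  op13 P0: store L3 := 55 → M/I/I on L3; bus BusRdX Flush; mem=4
  op14 P2: load  L3 → S/I/S on L3; bus BusRd Flush; mem=55
  op15 P2: load  L3 → S/I/S on L3; bus (none); mem=55
  op16 P0: store L3 := 43 → M/I/I on L3; bus BusUpgr; mem=55
  op17 P1: load  L1 → I/E/I on L1; bus BusRd; mem=10
  op18 P1: load  L0 → I/M/I on L0; bus (none); mem=80
  op19 P1: load  L3 → S/S/I on L3; bus BusRd Flush; mem=43
  op20 P1: load  L3 → S/S/I on L3; bus (none); mem=43
  op21 P2: load  L3 → S/S/S on L3; bus BusRd; mem=43
  op22 P0: load  L3 → S/S/S on L3; bus (none); mem=43
  op23 P2: load  L3 → S/S/S on L3; bus (none); mem=43
  op24 P0: store L3 := 5 → M/I/I on L3; bus BusUpgr; mem=43
  op25 P2: store L1 := 77 → I/I/M on L1; bus BusRdX; mem=10
  op26 P2: store L3 := 25 → I/I/M on L3; bus BusRdX Flush; mem=5

bus = BusRd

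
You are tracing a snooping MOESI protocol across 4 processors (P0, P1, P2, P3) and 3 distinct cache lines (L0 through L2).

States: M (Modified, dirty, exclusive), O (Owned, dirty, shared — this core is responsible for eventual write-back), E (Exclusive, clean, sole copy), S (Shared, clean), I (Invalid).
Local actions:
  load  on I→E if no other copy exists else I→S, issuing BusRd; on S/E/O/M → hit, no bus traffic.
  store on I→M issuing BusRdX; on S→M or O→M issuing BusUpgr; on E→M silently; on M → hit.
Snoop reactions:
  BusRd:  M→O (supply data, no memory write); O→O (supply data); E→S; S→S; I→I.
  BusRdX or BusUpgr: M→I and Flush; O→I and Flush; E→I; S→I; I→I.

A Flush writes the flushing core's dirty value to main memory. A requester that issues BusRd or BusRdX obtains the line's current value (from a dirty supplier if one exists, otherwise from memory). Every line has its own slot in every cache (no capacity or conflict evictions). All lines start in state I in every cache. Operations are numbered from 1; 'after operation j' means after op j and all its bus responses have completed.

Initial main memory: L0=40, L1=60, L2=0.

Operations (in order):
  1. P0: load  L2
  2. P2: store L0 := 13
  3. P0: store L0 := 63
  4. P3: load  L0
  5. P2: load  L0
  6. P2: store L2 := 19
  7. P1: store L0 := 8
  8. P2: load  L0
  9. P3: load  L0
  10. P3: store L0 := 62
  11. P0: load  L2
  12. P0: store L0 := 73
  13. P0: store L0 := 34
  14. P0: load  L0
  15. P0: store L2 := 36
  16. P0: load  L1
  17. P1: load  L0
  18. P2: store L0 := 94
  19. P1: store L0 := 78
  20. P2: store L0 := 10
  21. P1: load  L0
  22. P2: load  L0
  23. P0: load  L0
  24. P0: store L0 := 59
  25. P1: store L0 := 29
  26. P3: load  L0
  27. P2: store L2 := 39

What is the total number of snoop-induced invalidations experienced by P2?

[1] P0: load  L2 | P0:E(0), P1:I, P2:I, P3:I | bus: BusRd
[2] P2: store L0 := 13 | P0:I, P1:I, P2:M(13), P3:I | bus: BusRdX
[3] P0: store L0 := 63 | P0:M(63), P1:I, P2:I, P3:I | bus: BusRdX,Flush
[4] P3: load  L0 | P0:O(63), P1:I, P2:I, P3:S(63) | bus: BusRd
[5] P2: load  L0 | P0:O(63), P1:I, P2:S(63), P3:S(63) | bus: BusRd
[6] P2: store L2 := 19 | P0:I, P1:I, P2:M(19), P3:I | bus: BusRdX
[7] P1: store L0 := 8 | P0:I, P1:M(8), P2:I, P3:I | bus: BusRdX,Flush
[8] P2: load  L0 | P0:I, P1:O(8), P2:S(8), P3:I | bus: BusRd
[9] P3: load  L0 | P0:I, P1:O(8), P2:S(8), P3:S(8) | bus: BusRd
[10] P3: store L0 := 62 | P0:I, P1:I, P2:I, P3:M(62) | bus: BusUpgr,Flush
[11] P0: load  L2 | P0:S(19), P1:I, P2:O(19), P3:I | bus: BusRd
[12] P0: store L0 := 73 | P0:M(73), P1:I, P2:I, P3:I | bus: BusRdX,Flush
[13] P0: store L0 := 34 | P0:M(34), P1:I, P2:I, P3:I | bus: none
[14] P0: load  L0 | P0:M(34), P1:I, P2:I, P3:I | bus: none
[15] P0: store L2 := 36 | P0:M(36), P1:I, P2:I, P3:I | bus: BusUpgr,Flush
[16] P0: load  L1 | P0:E(60), P1:I, P2:I, P3:I | bus: BusRd
[17] P1: load  L0 | P0:O(34), P1:S(34), P2:I, P3:I | bus: BusRd
[18] P2: store L0 := 94 | P0:I, P1:I, P2:M(94), P3:I | bus: BusRdX,Flush
[19] P1: store L0 := 78 | P0:I, P1:M(78), P2:I, P3:I | bus: BusRdX,Flush
[20] P2: store L0 := 10 | P0:I, P1:I, P2:M(10), P3:I | bus: BusRdX,Flush
[21] P1: load  L0 | P0:I, P1:S(10), P2:O(10), P3:I | bus: BusRd
[22] P2: load  L0 | P0:I, P1:S(10), P2:O(10), P3:I | bus: none
[23] P0: load  L0 | P0:S(10), P1:S(10), P2:O(10), P3:I | bus: BusRd
[24] P0: store L0 := 59 | P0:M(59), P1:I, P2:I, P3:I | bus: BusUpgr,Flush
[25] P1: store L0 := 29 | P0:I, P1:M(29), P2:I, P3:I | bus: BusRdX,Flush
[26] P3: load  L0 | P0:I, P1:O(29), P2:I, P3:S(29) | bus: BusRd
[27] P2: store L2 := 39 | P0:I, P1:I, P2:M(39), P3:I | bus: BusRdX,Flush

invalidations = 6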